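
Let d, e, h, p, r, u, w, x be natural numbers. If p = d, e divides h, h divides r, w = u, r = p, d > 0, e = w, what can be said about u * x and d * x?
u * x ≤ d * x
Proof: r = p and p = d, thus r = d. Since e divides h and h divides r, e divides r. r = d, so e divides d. Since e = w, w divides d. Since d > 0, w ≤ d. w = u, so u ≤ d. By multiplying by a non-negative, u * x ≤ d * x.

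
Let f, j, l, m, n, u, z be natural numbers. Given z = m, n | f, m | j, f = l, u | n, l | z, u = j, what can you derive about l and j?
l = j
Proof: From f = l and n | f, n | l. u | n, so u | l. Since u = j, j | l. z = m and l | z, hence l | m. Since m | j, l | j. Because j | l, j = l. Then l = j.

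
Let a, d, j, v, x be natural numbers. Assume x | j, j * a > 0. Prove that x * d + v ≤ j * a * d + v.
From x | j, x | j * a. j * a > 0, so x ≤ j * a. Then x * d ≤ j * a * d. Then x * d + v ≤ j * a * d + v.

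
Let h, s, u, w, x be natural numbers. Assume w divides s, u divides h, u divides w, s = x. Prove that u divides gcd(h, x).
s = x and w divides s, therefore w divides x. Since u divides w, u divides x. u divides h, so u divides gcd(h, x).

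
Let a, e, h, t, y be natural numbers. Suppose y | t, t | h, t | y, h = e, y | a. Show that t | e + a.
Since h = e and t | h, t | e. y | t and t | y, thus y = t. y | a, so t | a. t | e, so t | e + a.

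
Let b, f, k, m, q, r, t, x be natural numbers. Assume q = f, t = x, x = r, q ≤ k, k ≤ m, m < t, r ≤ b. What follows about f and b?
f < b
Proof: t = x and x = r, thus t = r. q ≤ k and k ≤ m, hence q ≤ m. m < t, so q < t. Since t = r, q < r. r ≤ b, so q < b. q = f, so f < b.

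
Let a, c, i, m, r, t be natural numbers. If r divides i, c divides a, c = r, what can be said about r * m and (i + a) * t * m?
r * m divides (i + a) * t * m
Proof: Since c = r and c divides a, r divides a. Since r divides i, r divides i + a. Then r divides (i + a) * t. Then r * m divides (i + a) * t * m.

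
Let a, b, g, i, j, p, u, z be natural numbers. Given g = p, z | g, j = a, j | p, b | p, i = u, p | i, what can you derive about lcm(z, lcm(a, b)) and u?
lcm(z, lcm(a, b)) | u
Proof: g = p and z | g, therefore z | p. From j = a and j | p, a | p. Since b | p, lcm(a, b) | p. z | p, so lcm(z, lcm(a, b)) | p. Since i = u and p | i, p | u. Because lcm(z, lcm(a, b)) | p, lcm(z, lcm(a, b)) | u.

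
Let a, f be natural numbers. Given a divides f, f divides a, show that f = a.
Because a divides f and f divides a, a = f. Then f = a.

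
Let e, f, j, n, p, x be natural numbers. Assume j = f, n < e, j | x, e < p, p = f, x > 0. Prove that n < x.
From p = f and e < p, e < f. n < e, so n < f. From j | x and x > 0, j ≤ x. From j = f, f ≤ x. Since n < f, n < x.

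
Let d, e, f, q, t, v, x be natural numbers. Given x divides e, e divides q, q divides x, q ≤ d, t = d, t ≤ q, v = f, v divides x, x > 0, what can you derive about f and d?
f ≤ d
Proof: x divides e and e divides q, thus x divides q. From q divides x, x = q. t = d and t ≤ q, hence d ≤ q. Since q ≤ d, q = d. Since x = q, x = d. Since v = f and v divides x, f divides x. x > 0, so f ≤ x. From x = d, f ≤ d.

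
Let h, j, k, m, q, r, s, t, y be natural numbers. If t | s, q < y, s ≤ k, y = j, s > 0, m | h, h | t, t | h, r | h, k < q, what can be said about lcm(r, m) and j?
lcm(r, m) < j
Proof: Since r | h and m | h, lcm(r, m) | h. t | h and h | t, thus t = h. Since t | s, h | s. From lcm(r, m) | h, lcm(r, m) | s. Since s > 0, lcm(r, m) ≤ s. s ≤ k and k < q, so s < q. y = j and q < y, hence q < j. s < q, so s < j. Since lcm(r, m) ≤ s, lcm(r, m) < j.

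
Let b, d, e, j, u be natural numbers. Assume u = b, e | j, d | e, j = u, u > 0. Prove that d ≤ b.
From d | e and e | j, d | j. Since j = u, d | u. u > 0, so d ≤ u. u = b, so d ≤ b.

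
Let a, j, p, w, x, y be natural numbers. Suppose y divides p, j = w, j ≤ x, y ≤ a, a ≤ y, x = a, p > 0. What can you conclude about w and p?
w ≤ p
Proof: Since a ≤ y and y ≤ a, a = y. Since x = a, x = y. j ≤ x, so j ≤ y. j = w, so w ≤ y. y divides p and p > 0, therefore y ≤ p. Since w ≤ y, w ≤ p.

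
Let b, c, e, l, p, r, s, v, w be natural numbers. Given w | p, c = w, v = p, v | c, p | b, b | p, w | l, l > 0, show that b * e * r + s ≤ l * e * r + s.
v = p and v | c, thus p | c. Because c = w, p | w. w | p, so w = p. p | b and b | p, thus p = b. w = p, so w = b. w | l and l > 0, hence w ≤ l. Since w = b, b ≤ l. Then b * e ≤ l * e. Then b * e * r ≤ l * e * r. Then b * e * r + s ≤ l * e * r + s.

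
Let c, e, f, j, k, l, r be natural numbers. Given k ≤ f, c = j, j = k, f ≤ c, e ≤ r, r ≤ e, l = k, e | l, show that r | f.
Since c = j and j = k, c = k. f ≤ c, so f ≤ k. Since k ≤ f, k = f. Since e ≤ r and r ≤ e, e = r. l = k and e | l, therefore e | k. Since e = r, r | k. Since k = f, r | f.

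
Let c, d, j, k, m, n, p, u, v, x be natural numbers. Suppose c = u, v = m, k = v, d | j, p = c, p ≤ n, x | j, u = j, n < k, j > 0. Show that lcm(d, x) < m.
d | j and x | j, hence lcm(d, x) | j. j > 0, so lcm(d, x) ≤ j. c = u and u = j, thus c = j. p ≤ n and n < k, hence p < k. p = c, so c < k. k = v, so c < v. v = m, so c < m. c = j, so j < m. Since lcm(d, x) ≤ j, lcm(d, x) < m.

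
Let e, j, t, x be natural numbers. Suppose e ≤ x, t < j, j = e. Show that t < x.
j = e and t < j, hence t < e. e ≤ x, so t < x.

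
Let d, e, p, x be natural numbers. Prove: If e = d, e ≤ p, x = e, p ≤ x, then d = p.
x = e and p ≤ x, therefore p ≤ e. e ≤ p, so p = e. Because e = d, p = d. Then d = p.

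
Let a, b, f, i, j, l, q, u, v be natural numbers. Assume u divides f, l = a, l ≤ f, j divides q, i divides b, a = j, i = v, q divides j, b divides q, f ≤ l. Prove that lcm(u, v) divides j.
Since f ≤ l and l ≤ f, f = l. l = a, so f = a. From a = j, f = j. Since u divides f, u divides j. From q divides j and j divides q, q = j. i divides b and b divides q, so i divides q. q = j, so i divides j. Since i = v, v divides j. Since u divides j, lcm(u, v) divides j.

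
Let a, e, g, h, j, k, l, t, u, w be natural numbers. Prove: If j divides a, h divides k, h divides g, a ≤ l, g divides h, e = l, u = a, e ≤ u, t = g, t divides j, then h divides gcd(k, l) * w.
g divides h and h divides g, hence g = h. t = g, so t = h. From e = l and e ≤ u, l ≤ u. Since u = a, l ≤ a. Since a ≤ l, a = l. t divides j and j divides a, hence t divides a. a = l, so t divides l. Since t = h, h divides l. Since h divides k, h divides gcd(k, l). Then h divides gcd(k, l) * w.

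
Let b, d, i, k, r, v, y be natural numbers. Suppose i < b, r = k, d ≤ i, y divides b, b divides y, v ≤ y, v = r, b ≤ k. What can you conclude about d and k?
d < k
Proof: y divides b and b divides y, so y = b. v = r and r = k, so v = k. v ≤ y, so k ≤ y. Since y = b, k ≤ b. b ≤ k, so b = k. d ≤ i and i < b, therefore d < b. b = k, so d < k.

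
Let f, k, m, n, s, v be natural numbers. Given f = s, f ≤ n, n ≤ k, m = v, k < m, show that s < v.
From f ≤ n and n ≤ k, f ≤ k. m = v and k < m, therefore k < v. f ≤ k, so f < v. f = s, so s < v.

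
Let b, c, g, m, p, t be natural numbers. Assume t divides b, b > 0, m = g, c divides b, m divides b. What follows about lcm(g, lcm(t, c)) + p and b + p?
lcm(g, lcm(t, c)) + p ≤ b + p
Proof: m = g and m divides b, thus g divides b. From t divides b and c divides b, lcm(t, c) divides b. Since g divides b, lcm(g, lcm(t, c)) divides b. Since b > 0, lcm(g, lcm(t, c)) ≤ b. Then lcm(g, lcm(t, c)) + p ≤ b + p.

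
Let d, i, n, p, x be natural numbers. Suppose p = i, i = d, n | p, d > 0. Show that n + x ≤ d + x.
p = i and i = d, hence p = d. Since n | p, n | d. d > 0, so n ≤ d. Then n + x ≤ d + x.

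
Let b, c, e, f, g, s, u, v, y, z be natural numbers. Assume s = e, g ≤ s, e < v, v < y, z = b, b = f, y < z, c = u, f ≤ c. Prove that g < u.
s = e and g ≤ s, so g ≤ e. e < v and v < y, hence e < y. g ≤ e, so g < y. Since z = b and b = f, z = f. y < z, so y < f. Since g < y, g < f. c = u and f ≤ c, so f ≤ u. Since g < f, g < u.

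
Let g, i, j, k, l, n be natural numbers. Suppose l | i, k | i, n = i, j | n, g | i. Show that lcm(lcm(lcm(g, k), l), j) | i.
g | i and k | i, so lcm(g, k) | i. Since l | i, lcm(lcm(g, k), l) | i. Because n = i and j | n, j | i. Since lcm(lcm(g, k), l) | i, lcm(lcm(lcm(g, k), l), j) | i.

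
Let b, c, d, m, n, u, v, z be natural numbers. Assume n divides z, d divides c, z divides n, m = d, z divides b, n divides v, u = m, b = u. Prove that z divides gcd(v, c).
Because n divides z and z divides n, n = z. Since n divides v, z divides v. b = u and u = m, hence b = m. Since z divides b, z divides m. Since m = d, z divides d. Because d divides c, z divides c. Since z divides v, z divides gcd(v, c).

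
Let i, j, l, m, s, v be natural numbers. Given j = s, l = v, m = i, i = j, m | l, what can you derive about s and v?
s | v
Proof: m = i and i = j, hence m = j. Since j = s, m = s. From l = v and m | l, m | v. m = s, so s | v.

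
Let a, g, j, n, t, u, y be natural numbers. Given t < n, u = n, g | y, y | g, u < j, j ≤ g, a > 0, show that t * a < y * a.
g | y and y | g, therefore g = y. From u < j and j ≤ g, u < g. g = y, so u < y. u = n, so n < y. t < n, so t < y. Since a > 0, t * a < y * a.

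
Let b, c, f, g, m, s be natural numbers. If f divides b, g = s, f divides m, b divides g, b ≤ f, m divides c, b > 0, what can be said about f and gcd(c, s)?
f divides gcd(c, s)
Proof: From f divides m and m divides c, f divides c. f divides b and b > 0, thus f ≤ b. Since b ≤ f, b = f. Since b divides g, f divides g. g = s, so f divides s. f divides c, so f divides gcd(c, s).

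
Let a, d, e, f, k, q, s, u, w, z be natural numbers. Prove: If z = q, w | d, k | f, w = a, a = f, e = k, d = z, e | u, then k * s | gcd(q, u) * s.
From d = z and z = q, d = q. w = a and a = f, hence w = f. Since w | d, f | d. k | f, so k | d. Since d = q, k | q. Because e = k and e | u, k | u. k | q, so k | gcd(q, u). Then k * s | gcd(q, u) * s.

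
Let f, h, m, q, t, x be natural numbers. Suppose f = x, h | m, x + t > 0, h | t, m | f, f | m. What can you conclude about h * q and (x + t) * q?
h * q ≤ (x + t) * q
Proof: m | f and f | m, therefore m = f. Since f = x, m = x. h | m, so h | x. Since h | t, h | x + t. Because x + t > 0, h ≤ x + t. Then h * q ≤ (x + t) * q.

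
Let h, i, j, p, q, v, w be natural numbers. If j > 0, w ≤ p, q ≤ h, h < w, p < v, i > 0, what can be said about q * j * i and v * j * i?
q * j * i < v * j * i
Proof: w ≤ p and p < v, therefore w < v. h < w, so h < v. Since q ≤ h, q < v. Since j > 0, by multiplying by a positive, q * j < v * j. From i > 0, by multiplying by a positive, q * j * i < v * j * i.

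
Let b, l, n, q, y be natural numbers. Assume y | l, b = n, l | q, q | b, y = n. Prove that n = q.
b = n and q | b, hence q | n. y | l and l | q, thus y | q. Since y = n, n | q. q | n, so q = n. Then n = q.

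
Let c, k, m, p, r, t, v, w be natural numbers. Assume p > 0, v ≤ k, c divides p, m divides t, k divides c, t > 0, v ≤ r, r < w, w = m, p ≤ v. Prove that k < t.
k divides c and c divides p, therefore k divides p. Since p > 0, k ≤ p. p ≤ v, so k ≤ v. Since v ≤ k, v = k. Since v ≤ r and r < w, v < w. w = m, so v < m. From m divides t and t > 0, m ≤ t. v < m, so v < t. Since v = k, k < t.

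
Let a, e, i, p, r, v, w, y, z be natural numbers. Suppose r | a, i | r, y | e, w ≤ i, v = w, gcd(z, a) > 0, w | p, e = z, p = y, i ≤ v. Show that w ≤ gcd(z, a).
p = y and w | p, therefore w | y. e = z and y | e, hence y | z. Since w | y, w | z. From v = w and i ≤ v, i ≤ w. w ≤ i, so i = w. Because i | r and r | a, i | a. Since i = w, w | a. Since w | z, w | gcd(z, a). gcd(z, a) > 0, so w ≤ gcd(z, a).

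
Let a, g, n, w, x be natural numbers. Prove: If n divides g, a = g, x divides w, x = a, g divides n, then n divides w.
From g divides n and n divides g, g = n. From x = a and a = g, x = g. Since x divides w, g divides w. g = n, so n divides w.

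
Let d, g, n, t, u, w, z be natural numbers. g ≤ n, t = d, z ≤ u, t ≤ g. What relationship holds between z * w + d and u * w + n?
z * w + d ≤ u * w + n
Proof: z ≤ u. By multiplying by a non-negative, z * w ≤ u * w. Because t = d and t ≤ g, d ≤ g. g ≤ n, so d ≤ n. Since z * w ≤ u * w, z * w + d ≤ u * w + n.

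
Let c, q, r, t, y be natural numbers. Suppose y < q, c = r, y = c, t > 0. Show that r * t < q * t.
y = c and c = r, so y = r. Since y < q, r < q. Since t > 0, r * t < q * t.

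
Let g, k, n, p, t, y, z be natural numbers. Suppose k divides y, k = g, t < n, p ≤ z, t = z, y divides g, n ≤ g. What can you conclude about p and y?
p < y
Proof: k = g and k divides y, hence g divides y. y divides g, so g = y. Because t = z and t < n, z < n. n ≤ g, so z < g. Since p ≤ z, p < g. Since g = y, p < y.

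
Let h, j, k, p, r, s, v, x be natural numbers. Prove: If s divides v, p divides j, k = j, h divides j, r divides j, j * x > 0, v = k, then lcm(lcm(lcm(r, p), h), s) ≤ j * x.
r divides j and p divides j, therefore lcm(r, p) divides j. h divides j, so lcm(lcm(r, p), h) divides j. Since v = k and k = j, v = j. s divides v, so s divides j. Because lcm(lcm(r, p), h) divides j, lcm(lcm(lcm(r, p), h), s) divides j. Then lcm(lcm(lcm(r, p), h), s) divides j * x. j * x > 0, so lcm(lcm(lcm(r, p), h), s) ≤ j * x.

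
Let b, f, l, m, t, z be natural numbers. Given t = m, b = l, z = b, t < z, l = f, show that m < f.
z = b and b = l, hence z = l. Since l = f, z = f. Since t < z, t < f. t = m, so m < f.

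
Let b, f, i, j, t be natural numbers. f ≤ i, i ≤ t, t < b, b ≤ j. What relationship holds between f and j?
f < j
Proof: From i ≤ t and t < b, i < b. Since b ≤ j, i < j. From f ≤ i, f < j.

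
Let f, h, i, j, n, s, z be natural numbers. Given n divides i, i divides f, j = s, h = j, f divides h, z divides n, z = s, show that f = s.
Because h = j and j = s, h = s. Since f divides h, f divides s. From z divides n and n divides i, z divides i. i divides f, so z divides f. z = s, so s divides f. Since f divides s, f = s.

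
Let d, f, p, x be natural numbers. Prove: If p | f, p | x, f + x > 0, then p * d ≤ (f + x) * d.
p | f and p | x, thus p | f + x. f + x > 0, so p ≤ f + x. Then p * d ≤ (f + x) * d.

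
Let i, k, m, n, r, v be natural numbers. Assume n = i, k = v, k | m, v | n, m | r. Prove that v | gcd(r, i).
k = v and k | m, therefore v | m. m | r, so v | r. n = i and v | n, so v | i. Since v | r, v | gcd(r, i).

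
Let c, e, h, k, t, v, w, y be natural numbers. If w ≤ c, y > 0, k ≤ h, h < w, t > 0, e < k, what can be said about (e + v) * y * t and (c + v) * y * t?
(e + v) * y * t < (c + v) * y * t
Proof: Because k ≤ h and h < w, k < w. e < k, so e < w. Since w ≤ c, e < c. Then e + v < c + v. Using y > 0 and multiplying by a positive, (e + v) * y < (c + v) * y. Because t > 0, by multiplying by a positive, (e + v) * y * t < (c + v) * y * t.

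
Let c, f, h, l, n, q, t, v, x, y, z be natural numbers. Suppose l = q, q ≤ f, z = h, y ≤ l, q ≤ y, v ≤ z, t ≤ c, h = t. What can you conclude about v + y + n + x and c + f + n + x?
v + y + n + x ≤ c + f + n + x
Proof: z = h and h = t, so z = t. v ≤ z, so v ≤ t. Since t ≤ c, v ≤ c. l = q and y ≤ l, hence y ≤ q. Since q ≤ y, q = y. q ≤ f, so y ≤ f. Since v ≤ c, v + y ≤ c + f. Then v + y + n ≤ c + f + n. Then v + y + n + x ≤ c + f + n + x.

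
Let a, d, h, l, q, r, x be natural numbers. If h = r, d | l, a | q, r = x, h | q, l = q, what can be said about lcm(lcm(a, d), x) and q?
lcm(lcm(a, d), x) | q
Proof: Because l = q and d | l, d | q. From a | q, lcm(a, d) | q. Since h = r and r = x, h = x. h | q, so x | q. Since lcm(a, d) | q, lcm(lcm(a, d), x) | q.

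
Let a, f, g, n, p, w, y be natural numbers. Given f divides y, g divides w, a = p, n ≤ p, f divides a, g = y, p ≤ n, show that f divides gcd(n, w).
Because p ≤ n and n ≤ p, p = n. a = p, so a = n. Because f divides a, f divides n. g = y and g divides w, thus y divides w. f divides y, so f divides w. Since f divides n, f divides gcd(n, w).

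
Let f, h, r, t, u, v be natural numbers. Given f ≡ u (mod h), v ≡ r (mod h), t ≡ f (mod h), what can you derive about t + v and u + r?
t + v ≡ u + r (mod h)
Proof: t ≡ f (mod h) and f ≡ u (mod h), thus t ≡ u (mod h). Since v ≡ r (mod h), by adding congruences, t + v ≡ u + r (mod h).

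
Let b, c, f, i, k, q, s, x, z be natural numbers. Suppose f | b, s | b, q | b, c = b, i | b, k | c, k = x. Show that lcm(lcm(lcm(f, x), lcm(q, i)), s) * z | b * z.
c = b and k | c, so k | b. k = x, so x | b. f | b, so lcm(f, x) | b. q | b and i | b, hence lcm(q, i) | b. lcm(f, x) | b, so lcm(lcm(f, x), lcm(q, i)) | b. Since s | b, lcm(lcm(lcm(f, x), lcm(q, i)), s) | b. Then lcm(lcm(lcm(f, x), lcm(q, i)), s) * z | b * z.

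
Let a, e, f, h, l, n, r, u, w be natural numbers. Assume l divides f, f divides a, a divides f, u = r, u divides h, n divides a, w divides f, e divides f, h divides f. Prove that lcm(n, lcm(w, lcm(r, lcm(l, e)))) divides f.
a divides f and f divides a, hence a = f. n divides a, so n divides f. Since u divides h and h divides f, u divides f. Because u = r, r divides f. l divides f and e divides f, hence lcm(l, e) divides f. Since r divides f, lcm(r, lcm(l, e)) divides f. From w divides f, lcm(w, lcm(r, lcm(l, e))) divides f. From n divides f, lcm(n, lcm(w, lcm(r, lcm(l, e)))) divides f.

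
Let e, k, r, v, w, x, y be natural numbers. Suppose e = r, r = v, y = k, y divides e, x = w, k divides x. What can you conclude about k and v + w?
k divides v + w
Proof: Because e = r and r = v, e = v. From y = k and y divides e, k divides e. Since e = v, k divides v. x = w and k divides x, thus k divides w. k divides v, so k divides v + w.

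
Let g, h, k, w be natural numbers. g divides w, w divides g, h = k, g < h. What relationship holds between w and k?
w < k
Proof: g divides w and w divides g, therefore g = w. h = k and g < h, hence g < k. From g = w, w < k.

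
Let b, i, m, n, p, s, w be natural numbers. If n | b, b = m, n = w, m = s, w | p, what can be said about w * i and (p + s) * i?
w * i | (p + s) * i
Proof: From b = m and m = s, b = s. Because n = w and n | b, w | b. Since b = s, w | s. Since w | p, w | p + s. Then w * i | (p + s) * i.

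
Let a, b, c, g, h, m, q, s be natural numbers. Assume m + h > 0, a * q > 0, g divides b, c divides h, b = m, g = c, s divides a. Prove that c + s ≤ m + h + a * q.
b = m and g divides b, thus g divides m. Since g = c, c divides m. Since c divides h, c divides m + h. m + h > 0, so c ≤ m + h. Since s divides a, s divides a * q. a * q > 0, so s ≤ a * q. From c ≤ m + h, c + s ≤ m + h + a * q.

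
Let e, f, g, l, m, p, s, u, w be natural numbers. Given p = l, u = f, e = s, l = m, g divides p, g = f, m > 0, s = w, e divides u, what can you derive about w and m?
w ≤ m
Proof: e = s and s = w, hence e = w. p = l and l = m, so p = m. u = f and e divides u, therefore e divides f. Because g = f and g divides p, f divides p. Since e divides f, e divides p. p = m, so e divides m. e = w, so w divides m. From m > 0, w ≤ m.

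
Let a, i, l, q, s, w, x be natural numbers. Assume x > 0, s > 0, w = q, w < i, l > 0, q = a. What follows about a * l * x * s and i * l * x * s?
a * l * x * s < i * l * x * s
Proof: Since w = q and q = a, w = a. w < i, so a < i. l > 0, so a * l < i * l. x > 0, so a * l * x < i * l * x. s > 0, so a * l * x * s < i * l * x * s.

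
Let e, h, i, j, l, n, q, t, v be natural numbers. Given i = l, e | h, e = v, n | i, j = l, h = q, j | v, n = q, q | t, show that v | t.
i = l and n | i, thus n | l. Since n = q, q | l. j = l and j | v, therefore l | v. Since q | l, q | v. e = v and e | h, therefore v | h. h = q, so v | q. Since q | v, q = v. q | t, so v | t.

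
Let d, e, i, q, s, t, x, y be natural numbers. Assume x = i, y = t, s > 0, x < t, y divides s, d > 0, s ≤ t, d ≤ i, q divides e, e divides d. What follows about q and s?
q < s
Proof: Since y = t and y divides s, t divides s. Since s > 0, t ≤ s. s ≤ t, so t = s. q divides e and e divides d, thus q divides d. Since d > 0, q ≤ d. x = i and x < t, so i < t. d ≤ i, so d < t. q ≤ d, so q < t. t = s, so q < s.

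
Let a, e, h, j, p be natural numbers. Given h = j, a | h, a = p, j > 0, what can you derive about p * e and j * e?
p * e ≤ j * e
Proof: h = j and a | h, hence a | j. j > 0, so a ≤ j. a = p, so p ≤ j. Then p * e ≤ j * e.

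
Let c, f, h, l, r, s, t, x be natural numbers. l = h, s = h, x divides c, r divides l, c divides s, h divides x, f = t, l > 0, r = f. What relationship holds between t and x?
t ≤ x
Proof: s = h and c divides s, therefore c divides h. Since x divides c, x divides h. h divides x, so h = x. l = h, so l = x. From r = f and f = t, r = t. Since r divides l, t divides l. l > 0, so t ≤ l. l = x, so t ≤ x.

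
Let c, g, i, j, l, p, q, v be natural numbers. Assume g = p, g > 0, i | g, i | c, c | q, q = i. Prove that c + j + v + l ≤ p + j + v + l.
q = i and c | q, hence c | i. i | c, so i = c. i | g and g > 0, therefore i ≤ g. g = p, so i ≤ p. i = c, so c ≤ p. Then c + j ≤ p + j. Then c + j + v ≤ p + j + v. Then c + j + v + l ≤ p + j + v + l.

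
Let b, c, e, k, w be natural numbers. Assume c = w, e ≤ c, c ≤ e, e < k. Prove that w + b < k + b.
e ≤ c and c ≤ e, hence e = c. Since c = w, e = w. Since e < k, w < k. Then w + b < k + b.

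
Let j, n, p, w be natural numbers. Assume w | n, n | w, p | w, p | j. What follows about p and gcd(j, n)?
p | gcd(j, n)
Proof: Because w | n and n | w, w = n. p | w, so p | n. Since p | j, p | gcd(j, n).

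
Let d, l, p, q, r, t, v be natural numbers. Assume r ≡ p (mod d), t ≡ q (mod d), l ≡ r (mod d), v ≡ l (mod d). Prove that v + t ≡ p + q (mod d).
v ≡ l (mod d) and l ≡ r (mod d), therefore v ≡ r (mod d). r ≡ p (mod d), so v ≡ p (mod d). Using t ≡ q (mod d) and adding congruences, v + t ≡ p + q (mod d).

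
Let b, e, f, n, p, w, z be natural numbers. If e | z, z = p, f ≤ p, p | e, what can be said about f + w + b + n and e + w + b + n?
f + w + b + n ≤ e + w + b + n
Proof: z = p and e | z, thus e | p. Since p | e, p = e. f ≤ p, so f ≤ e. Then f + w ≤ e + w. Then f + w + b ≤ e + w + b. Then f + w + b + n ≤ e + w + b + n.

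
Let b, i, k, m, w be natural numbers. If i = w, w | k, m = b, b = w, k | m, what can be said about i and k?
i = k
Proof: m = b and b = w, hence m = w. Because k | m, k | w. Because w | k, w = k. Since i = w, i = k.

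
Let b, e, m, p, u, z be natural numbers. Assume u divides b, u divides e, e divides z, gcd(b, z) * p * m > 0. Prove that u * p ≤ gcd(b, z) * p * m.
u divides e and e divides z, so u divides z. Since u divides b, u divides gcd(b, z). Then u * p divides gcd(b, z) * p. Then u * p divides gcd(b, z) * p * m. gcd(b, z) * p * m > 0, so u * p ≤ gcd(b, z) * p * m.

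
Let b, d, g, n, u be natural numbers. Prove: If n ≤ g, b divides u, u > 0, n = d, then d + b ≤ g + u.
n = d and n ≤ g, hence d ≤ g. b divides u and u > 0, therefore b ≤ u. Since d ≤ g, d + b ≤ g + u.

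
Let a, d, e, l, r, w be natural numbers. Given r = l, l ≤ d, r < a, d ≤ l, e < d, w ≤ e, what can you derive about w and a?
w < a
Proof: w ≤ e and e < d, hence w < d. From l ≤ d and d ≤ l, l = d. From r = l, r = d. r < a, so d < a. Since w < d, w < a.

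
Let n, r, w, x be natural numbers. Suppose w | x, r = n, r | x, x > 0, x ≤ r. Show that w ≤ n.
r | x and x > 0, so r ≤ x. Since x ≤ r, x = r. Since r = n, x = n. w | x and x > 0, hence w ≤ x. Since x = n, w ≤ n.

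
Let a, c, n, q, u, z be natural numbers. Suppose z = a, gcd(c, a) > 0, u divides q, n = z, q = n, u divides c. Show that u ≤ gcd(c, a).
q = n and n = z, so q = z. From z = a, q = a. Because u divides q, u divides a. u divides c, so u divides gcd(c, a). gcd(c, a) > 0, so u ≤ gcd(c, a).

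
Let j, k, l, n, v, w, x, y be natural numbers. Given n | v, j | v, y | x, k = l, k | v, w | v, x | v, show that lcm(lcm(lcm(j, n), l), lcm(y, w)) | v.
j | v and n | v, hence lcm(j, n) | v. k = l and k | v, therefore l | v. Because lcm(j, n) | v, lcm(lcm(j, n), l) | v. y | x and x | v, so y | v. w | v, so lcm(y, w) | v. Since lcm(lcm(j, n), l) | v, lcm(lcm(lcm(j, n), l), lcm(y, w)) | v.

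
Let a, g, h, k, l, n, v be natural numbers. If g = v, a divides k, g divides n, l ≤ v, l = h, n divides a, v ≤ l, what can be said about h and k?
h divides k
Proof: From v ≤ l and l ≤ v, v = l. l = h, so v = h. g divides n and n divides a, hence g divides a. Because a divides k, g divides k. g = v, so v divides k. Since v = h, h divides k.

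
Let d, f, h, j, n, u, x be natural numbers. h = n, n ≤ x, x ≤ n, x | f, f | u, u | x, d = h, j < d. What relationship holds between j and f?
j < f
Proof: Because n ≤ x and x ≤ n, n = x. Since h = n, h = x. f | u and u | x, hence f | x. x | f, so x = f. h = x, so h = f. Since d = h and j < d, j < h. h = f, so j < f.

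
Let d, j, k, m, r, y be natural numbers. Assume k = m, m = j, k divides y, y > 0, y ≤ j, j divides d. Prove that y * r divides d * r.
Because k = m and m = j, k = j. k divides y, so j divides y. Since y > 0, j ≤ y. y ≤ j, so j = y. j divides d, so y divides d. Then y * r divides d * r.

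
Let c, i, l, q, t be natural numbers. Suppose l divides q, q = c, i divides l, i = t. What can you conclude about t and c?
t divides c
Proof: i = t and i divides l, thus t divides l. Since q = c and l divides q, l divides c. t divides l, so t divides c.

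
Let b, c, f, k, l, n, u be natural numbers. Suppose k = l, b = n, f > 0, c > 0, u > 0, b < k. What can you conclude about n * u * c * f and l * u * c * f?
n * u * c * f < l * u * c * f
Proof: Because b = n and b < k, n < k. Since k = l, n < l. Since u > 0, n * u < l * u. c > 0, so n * u * c < l * u * c. f > 0, so n * u * c * f < l * u * c * f.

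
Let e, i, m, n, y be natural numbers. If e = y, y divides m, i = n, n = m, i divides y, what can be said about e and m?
e = m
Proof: Because i = n and n = m, i = m. i divides y, so m divides y. Since y divides m, y = m. Since e = y, e = m.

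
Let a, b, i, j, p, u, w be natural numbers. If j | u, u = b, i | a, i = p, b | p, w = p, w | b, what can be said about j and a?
j | a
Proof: w = p and w | b, hence p | b. Because b | p, b = p. u = b, so u = p. j | u, so j | p. From i = p and i | a, p | a. j | p, so j | a.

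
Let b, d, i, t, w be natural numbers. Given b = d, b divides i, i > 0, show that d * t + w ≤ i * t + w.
b divides i and i > 0, so b ≤ i. b = d, so d ≤ i. By multiplying by a non-negative, d * t ≤ i * t. Then d * t + w ≤ i * t + w.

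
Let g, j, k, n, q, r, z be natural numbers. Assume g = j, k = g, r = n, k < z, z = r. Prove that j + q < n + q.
From k = g and g = j, k = j. Since z = r and k < z, k < r. Since r = n, k < n. k = j, so j < n. Then j + q < n + q.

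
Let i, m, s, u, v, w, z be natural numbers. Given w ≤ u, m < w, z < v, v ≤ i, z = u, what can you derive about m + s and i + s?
m + s < i + s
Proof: z = u and z < v, so u < v. Since v ≤ i, u < i. w ≤ u, so w < i. m < w, so m < i. Then m + s < i + s.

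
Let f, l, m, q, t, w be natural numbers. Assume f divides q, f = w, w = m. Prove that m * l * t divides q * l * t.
f = w and w = m, therefore f = m. Since f divides q, m divides q. Then m * l divides q * l. Then m * l * t divides q * l * t.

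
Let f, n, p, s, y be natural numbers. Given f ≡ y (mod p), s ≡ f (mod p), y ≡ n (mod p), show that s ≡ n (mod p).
Because s ≡ f (mod p) and f ≡ y (mod p), s ≡ y (mod p). y ≡ n (mod p), so s ≡ n (mod p).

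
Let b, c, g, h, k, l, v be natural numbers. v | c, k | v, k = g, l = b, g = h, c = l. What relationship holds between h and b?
h | b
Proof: Since k = g and g = h, k = h. Because c = l and v | c, v | l. k | v, so k | l. l = b, so k | b. k = h, so h | b.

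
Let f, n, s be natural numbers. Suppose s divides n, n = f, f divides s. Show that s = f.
n = f and s divides n, thus s divides f. f divides s, so s = f.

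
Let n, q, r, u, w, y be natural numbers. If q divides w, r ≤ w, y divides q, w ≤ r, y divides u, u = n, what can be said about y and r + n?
y divides r + n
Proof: w ≤ r and r ≤ w, therefore w = r. Since q divides w, q divides r. y divides q, so y divides r. u = n and y divides u, hence y divides n. y divides r, so y divides r + n.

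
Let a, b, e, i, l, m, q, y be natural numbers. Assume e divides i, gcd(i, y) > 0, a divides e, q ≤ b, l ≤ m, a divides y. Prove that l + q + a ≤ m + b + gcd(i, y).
Since l ≤ m and q ≤ b, l + q ≤ m + b. a divides e and e divides i, thus a divides i. Since a divides y, a divides gcd(i, y). Since gcd(i, y) > 0, a ≤ gcd(i, y). Since l + q ≤ m + b, l + q + a ≤ m + b + gcd(i, y).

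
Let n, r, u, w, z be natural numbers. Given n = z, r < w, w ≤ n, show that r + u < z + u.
r < w and w ≤ n, hence r < n. Since n = z, r < z. Then r + u < z + u.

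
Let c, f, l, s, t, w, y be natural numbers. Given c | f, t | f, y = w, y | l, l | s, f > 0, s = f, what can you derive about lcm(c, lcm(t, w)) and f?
lcm(c, lcm(t, w)) ≤ f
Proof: Because y | l and l | s, y | s. Since s = f, y | f. y = w, so w | f. Since t | f, lcm(t, w) | f. From c | f, lcm(c, lcm(t, w)) | f. Since f > 0, lcm(c, lcm(t, w)) ≤ f.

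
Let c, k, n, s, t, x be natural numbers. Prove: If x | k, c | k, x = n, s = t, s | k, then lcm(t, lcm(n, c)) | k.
s = t and s | k, thus t | k. From x = n and x | k, n | k. Since c | k, lcm(n, c) | k. Since t | k, lcm(t, lcm(n, c)) | k.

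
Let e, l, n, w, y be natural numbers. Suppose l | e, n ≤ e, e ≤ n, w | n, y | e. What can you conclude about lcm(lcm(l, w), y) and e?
lcm(lcm(l, w), y) | e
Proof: From n ≤ e and e ≤ n, n = e. From w | n, w | e. l | e, so lcm(l, w) | e. Since y | e, lcm(lcm(l, w), y) | e.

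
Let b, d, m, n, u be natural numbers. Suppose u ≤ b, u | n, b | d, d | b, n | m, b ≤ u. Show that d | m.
u ≤ b and b ≤ u, therefore u = b. Since b | d and d | b, b = d. u = b, so u = d. Since u | n and n | m, u | m. Since u = d, d | m.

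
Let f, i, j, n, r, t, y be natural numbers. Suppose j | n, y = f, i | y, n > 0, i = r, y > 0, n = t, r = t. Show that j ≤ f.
Since j | n and n > 0, j ≤ n. n = t, so j ≤ t. i = r and r = t, so i = t. Because i | y and y > 0, i ≤ y. Since i = t, t ≤ y. From y = f, t ≤ f. j ≤ t, so j ≤ f.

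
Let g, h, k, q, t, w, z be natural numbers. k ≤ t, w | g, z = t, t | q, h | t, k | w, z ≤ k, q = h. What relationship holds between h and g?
h | g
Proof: z = t and z ≤ k, hence t ≤ k. Since k ≤ t, k = t. Since q = h and t | q, t | h. Since h | t, t = h. k = t, so k = h. k | w and w | g, hence k | g. k = h, so h | g.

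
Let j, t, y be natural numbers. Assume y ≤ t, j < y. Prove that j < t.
j < y and y ≤ t. By transitivity, j < t.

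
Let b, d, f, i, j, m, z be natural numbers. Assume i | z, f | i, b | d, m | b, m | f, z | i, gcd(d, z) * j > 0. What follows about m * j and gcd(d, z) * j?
m * j ≤ gcd(d, z) * j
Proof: Because m | b and b | d, m | d. From i | z and z | i, i = z. Since m | f and f | i, m | i. From i = z, m | z. m | d, so m | gcd(d, z). Then m * j | gcd(d, z) * j. Since gcd(d, z) * j > 0, m * j ≤ gcd(d, z) * j.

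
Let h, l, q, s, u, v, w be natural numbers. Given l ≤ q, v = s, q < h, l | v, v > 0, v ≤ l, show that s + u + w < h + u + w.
l | v and v > 0, therefore l ≤ v. v ≤ l, so l = v. v = s, so l = s. From l ≤ q and q < h, l < h. l = s, so s < h. Then s + u < h + u. Then s + u + w < h + u + w.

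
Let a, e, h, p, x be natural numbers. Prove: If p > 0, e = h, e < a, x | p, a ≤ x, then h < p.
e < a and a ≤ x, therefore e < x. x | p and p > 0, thus x ≤ p. e < x, so e < p. Since e = h, h < p.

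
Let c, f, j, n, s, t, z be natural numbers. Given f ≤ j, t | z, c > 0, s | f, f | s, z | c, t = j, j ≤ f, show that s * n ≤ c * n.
j ≤ f and f ≤ j, thus j = f. f | s and s | f, thus f = s. Because j = f, j = s. t | z and z | c, hence t | c. Since t = j, j | c. Since c > 0, j ≤ c. j = s, so s ≤ c. Then s * n ≤ c * n.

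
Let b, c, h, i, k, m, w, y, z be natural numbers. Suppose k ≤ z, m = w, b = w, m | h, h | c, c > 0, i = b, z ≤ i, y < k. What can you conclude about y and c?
y < c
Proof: i = b and b = w, therefore i = w. Because k ≤ z and z ≤ i, k ≤ i. Since y < k, y < i. i = w, so y < w. m | h and h | c, hence m | c. m = w, so w | c. c > 0, so w ≤ c. y < w, so y < c.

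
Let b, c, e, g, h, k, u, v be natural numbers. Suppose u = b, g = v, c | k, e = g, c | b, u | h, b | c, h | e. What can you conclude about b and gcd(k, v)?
b | gcd(k, v)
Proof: c | b and b | c, therefore c = b. Since c | k, b | k. From e = g and g = v, e = v. u = b and u | h, thus b | h. h | e, so b | e. Since e = v, b | v. b | k, so b | gcd(k, v).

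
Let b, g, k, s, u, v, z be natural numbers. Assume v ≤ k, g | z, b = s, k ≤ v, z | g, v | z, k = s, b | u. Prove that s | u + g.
b = s and b | u, so s | u. z | g and g | z, thus z = g. Because v ≤ k and k ≤ v, v = k. k = s, so v = s. Since v | z, s | z. z = g, so s | g. s | u, so s | u + g.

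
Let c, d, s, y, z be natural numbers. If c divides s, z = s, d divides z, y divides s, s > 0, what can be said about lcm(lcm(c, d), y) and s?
lcm(lcm(c, d), y) ≤ s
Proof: z = s and d divides z, so d divides s. Because c divides s, lcm(c, d) divides s. y divides s, so lcm(lcm(c, d), y) divides s. s > 0, so lcm(lcm(c, d), y) ≤ s.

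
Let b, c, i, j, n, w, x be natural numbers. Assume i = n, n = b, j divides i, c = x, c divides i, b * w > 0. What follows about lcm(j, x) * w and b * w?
lcm(j, x) * w ≤ b * w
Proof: From i = n and n = b, i = b. Since c = x and c divides i, x divides i. j divides i, so lcm(j, x) divides i. Since i = b, lcm(j, x) divides b. Then lcm(j, x) * w divides b * w. b * w > 0, so lcm(j, x) * w ≤ b * w.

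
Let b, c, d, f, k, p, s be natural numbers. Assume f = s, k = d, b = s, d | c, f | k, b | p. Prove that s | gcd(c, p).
Because k = d and f | k, f | d. d | c, so f | c. Since f = s, s | c. b = s and b | p, therefore s | p. Since s | c, s | gcd(c, p).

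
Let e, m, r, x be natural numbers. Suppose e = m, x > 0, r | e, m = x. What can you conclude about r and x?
r ≤ x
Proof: Since e = m and m = x, e = x. r | e, so r | x. Since x > 0, r ≤ x.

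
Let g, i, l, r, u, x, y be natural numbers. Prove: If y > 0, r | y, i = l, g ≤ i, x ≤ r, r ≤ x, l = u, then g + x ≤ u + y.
i = l and l = u, thus i = u. g ≤ i, so g ≤ u. r ≤ x and x ≤ r, hence r = x. r | y and y > 0, therefore r ≤ y. r = x, so x ≤ y. From g ≤ u, g + x ≤ u + y.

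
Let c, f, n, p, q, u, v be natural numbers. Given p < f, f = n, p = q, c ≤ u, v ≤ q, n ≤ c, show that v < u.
Because p = q and p < f, q < f. v ≤ q, so v < f. f = n, so v < n. n ≤ c and c ≤ u, hence n ≤ u. Since v < n, v < u.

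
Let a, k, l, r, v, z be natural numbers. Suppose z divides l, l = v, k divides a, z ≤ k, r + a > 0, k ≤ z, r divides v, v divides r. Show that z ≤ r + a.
Because v divides r and r divides v, v = r. l = v, so l = r. z divides l, so z divides r. Because k ≤ z and z ≤ k, k = z. Since k divides a, z divides a. z divides r, so z divides r + a. r + a > 0, so z ≤ r + a.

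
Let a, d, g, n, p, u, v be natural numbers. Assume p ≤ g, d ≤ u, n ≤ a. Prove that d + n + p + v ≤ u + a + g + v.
n ≤ a and p ≤ g, therefore n + p ≤ a + g. Then n + p + v ≤ a + g + v. d ≤ u, so d + n + p + v ≤ u + a + g + v.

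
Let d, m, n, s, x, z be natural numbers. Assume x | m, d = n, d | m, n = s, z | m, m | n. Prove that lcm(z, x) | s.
d = n and d | m, thus n | m. m | n, so m = n. z | m and x | m, thus lcm(z, x) | m. From m = n, lcm(z, x) | n. From n = s, lcm(z, x) | s.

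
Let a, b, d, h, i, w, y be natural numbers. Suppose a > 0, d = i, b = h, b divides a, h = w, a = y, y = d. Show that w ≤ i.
y = d and d = i, hence y = i. b = h and b divides a, so h divides a. Since h = w, w divides a. a > 0, so w ≤ a. Since a = y, w ≤ y. Since y = i, w ≤ i.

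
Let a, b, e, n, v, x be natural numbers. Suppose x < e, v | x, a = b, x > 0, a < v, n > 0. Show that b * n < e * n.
a = b and a < v, thus b < v. Since v | x and x > 0, v ≤ x. From x < e, v < e. Since b < v, b < e. Since n > 0, b * n < e * n.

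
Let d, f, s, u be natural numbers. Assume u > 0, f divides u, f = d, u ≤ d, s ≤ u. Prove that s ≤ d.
Because f = d and f divides u, d divides u. Since u > 0, d ≤ u. Since u ≤ d, u = d. Since s ≤ u, s ≤ d.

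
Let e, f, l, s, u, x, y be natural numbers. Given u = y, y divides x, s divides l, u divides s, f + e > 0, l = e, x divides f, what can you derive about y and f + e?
y ≤ f + e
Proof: Because y divides x and x divides f, y divides f. u = y and u divides s, thus y divides s. s divides l, so y divides l. l = e, so y divides e. y divides f, so y divides f + e. Since f + e > 0, y ≤ f + e.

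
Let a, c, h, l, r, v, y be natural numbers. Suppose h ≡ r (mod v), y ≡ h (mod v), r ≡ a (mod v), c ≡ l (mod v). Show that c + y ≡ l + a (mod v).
From y ≡ h (mod v) and h ≡ r (mod v), y ≡ r (mod v). r ≡ a (mod v), so y ≡ a (mod v). From c ≡ l (mod v), c + y ≡ l + a (mod v).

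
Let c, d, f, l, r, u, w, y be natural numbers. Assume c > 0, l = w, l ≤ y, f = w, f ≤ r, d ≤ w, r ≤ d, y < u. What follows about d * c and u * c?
d * c < u * c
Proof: f ≤ r and r ≤ d, thus f ≤ d. f = w, so w ≤ d. d ≤ w, so w = d. Since l = w, l = d. l ≤ y and y < u, hence l < u. l = d, so d < u. Since c > 0, by multiplying by a positive, d * c < u * c.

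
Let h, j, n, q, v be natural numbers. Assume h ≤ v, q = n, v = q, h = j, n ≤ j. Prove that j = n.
v = q and q = n, hence v = n. h = j and h ≤ v, therefore j ≤ v. v = n, so j ≤ n. Since n ≤ j, j = n.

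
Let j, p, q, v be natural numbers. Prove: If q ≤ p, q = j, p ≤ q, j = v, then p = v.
From p ≤ q and q ≤ p, p = q. q = j, so p = j. j = v, so p = v.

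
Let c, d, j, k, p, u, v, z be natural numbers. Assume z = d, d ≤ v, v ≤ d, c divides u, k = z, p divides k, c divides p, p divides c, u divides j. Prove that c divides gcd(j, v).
Since c divides u and u divides j, c divides j. k = z and z = d, hence k = d. Since d ≤ v and v ≤ d, d = v. k = d, so k = v. p divides c and c divides p, therefore p = c. p divides k, so c divides k. From k = v, c divides v. c divides j, so c divides gcd(j, v).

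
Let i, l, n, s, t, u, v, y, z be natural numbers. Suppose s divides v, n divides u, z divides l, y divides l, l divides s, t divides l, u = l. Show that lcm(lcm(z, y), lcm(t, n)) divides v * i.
z divides l and y divides l, so lcm(z, y) divides l. u = l and n divides u, so n divides l. From t divides l, lcm(t, n) divides l. Since lcm(z, y) divides l, lcm(lcm(z, y), lcm(t, n)) divides l. l divides s, so lcm(lcm(z, y), lcm(t, n)) divides s. Since s divides v, lcm(lcm(z, y), lcm(t, n)) divides v. Then lcm(lcm(z, y), lcm(t, n)) divides v * i.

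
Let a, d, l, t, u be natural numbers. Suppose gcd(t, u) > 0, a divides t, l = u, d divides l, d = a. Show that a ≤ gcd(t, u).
l = u and d divides l, so d divides u. Because d = a, a divides u. From a divides t, a divides gcd(t, u). Since gcd(t, u) > 0, a ≤ gcd(t, u).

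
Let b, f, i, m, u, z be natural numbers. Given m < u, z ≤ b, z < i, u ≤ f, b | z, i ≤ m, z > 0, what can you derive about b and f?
b < f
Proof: From b | z and z > 0, b ≤ z. Because z ≤ b, z = b. i ≤ m and m < u, so i < u. Since u ≤ f, i < f. Since z < i, z < f. z = b, so b < f.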